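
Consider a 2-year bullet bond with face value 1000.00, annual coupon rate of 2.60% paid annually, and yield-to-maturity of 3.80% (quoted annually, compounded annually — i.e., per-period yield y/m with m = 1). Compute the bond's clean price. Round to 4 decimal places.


Coupon per period c = face * coupon_rate / m = 26.000000
Periods per year m = 1; per-period yield y/m = 0.038000
Number of cashflows N = 2
Cashflows (t years, CF_t, discount factor 1/(1+y/m)^(m*t), PV):
  t = 1.0000: CF_t = 26.000000, DF = 0.963391, PV = 25.048170
  t = 2.0000: CF_t = 1026.000000, DF = 0.928122, PV = 952.253667
Price P = sum_t PV_t = 977.301837

Answer: Price = 977.3018


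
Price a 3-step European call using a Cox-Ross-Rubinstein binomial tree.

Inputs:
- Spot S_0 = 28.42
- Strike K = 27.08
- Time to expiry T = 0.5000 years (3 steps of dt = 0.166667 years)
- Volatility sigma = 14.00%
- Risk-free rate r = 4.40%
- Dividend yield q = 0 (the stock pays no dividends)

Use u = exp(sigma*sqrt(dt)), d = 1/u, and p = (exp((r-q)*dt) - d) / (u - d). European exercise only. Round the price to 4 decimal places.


dt = T/N = 0.166667
u = exp(sigma*sqrt(dt)) = 1.058820; d = 1/u = 0.944448
p = (exp((r-q)*dt) - d) / (u - d) = 0.550069
Discount per step: exp(-r*dt) = 0.992693
Stock lattice S(k, i) with i counting down-moves:
  k=0: S(0,0) = 28.4200
  k=1: S(1,0) = 30.0917; S(1,1) = 26.8412
  k=2: S(2,0) = 31.8616; S(2,1) = 28.4200; S(2,2) = 25.3501
  k=3: S(3,0) = 33.7357; S(3,1) = 30.0917; S(3,2) = 26.8412; S(3,3) = 23.9419
Terminal payoffs V(N, i) = max(S_T - K, 0):
  V(3,0) = 6.655726; V(3,1) = 3.011655; V(3,2) = 0.000000; V(3,3) = 0.000000
Backward induction: V(k, i) = exp(-r*dt) * [p * V(k+1, i) + (1-p) * V(k+1, i+1)].
  V(2,0) = exp(-r*dt) * [p*6.655726 + (1-p)*3.011655] = 4.979496
  V(2,1) = exp(-r*dt) * [p*3.011655 + (1-p)*0.000000] = 1.644515
  V(2,2) = exp(-r*dt) * [p*0.000000 + (1-p)*0.000000] = 0.000000
  V(1,0) = exp(-r*dt) * [p*4.979496 + (1-p)*1.644515] = 3.453566
  V(1,1) = exp(-r*dt) * [p*1.644515 + (1-p)*0.000000] = 0.897987
  V(0,0) = exp(-r*dt) * [p*3.453566 + (1-p)*0.897987] = 2.286901

Answer: Price = V(0,0) = 2.2869


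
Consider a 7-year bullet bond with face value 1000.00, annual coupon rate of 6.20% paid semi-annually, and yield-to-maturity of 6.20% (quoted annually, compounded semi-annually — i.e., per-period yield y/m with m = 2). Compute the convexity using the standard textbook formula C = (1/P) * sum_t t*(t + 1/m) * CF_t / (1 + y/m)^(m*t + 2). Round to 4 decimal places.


Coupon per period c = face * coupon_rate / m = 31.000000
Periods per year m = 2; per-period yield y/m = 0.031000
Number of cashflows N = 14
Cashflows (t years, CF_t, discount factor 1/(1+y/m)^(m*t), PV):
  t = 0.5000: CF_t = 31.000000, DF = 0.969932, PV = 30.067895
  t = 1.0000: CF_t = 31.000000, DF = 0.940768, PV = 29.163817
  t = 1.5000: CF_t = 31.000000, DF = 0.912481, PV = 28.286922
  t = 2.0000: CF_t = 31.000000, DF = 0.885045, PV = 27.436394
  t = 2.5000: CF_t = 31.000000, DF = 0.858434, PV = 26.611439
  t = 3.0000: CF_t = 31.000000, DF = 0.832622, PV = 25.811290
  t = 3.5000: CF_t = 31.000000, DF = 0.807587, PV = 25.035198
  t = 4.0000: CF_t = 31.000000, DF = 0.783305, PV = 24.282443
  t = 4.5000: CF_t = 31.000000, DF = 0.759752, PV = 23.552321
  t = 5.0000: CF_t = 31.000000, DF = 0.736908, PV = 22.844152
  t = 5.5000: CF_t = 31.000000, DF = 0.714751, PV = 22.157276
  t = 6.0000: CF_t = 31.000000, DF = 0.693260, PV = 21.491054
  t = 6.5000: CF_t = 31.000000, DF = 0.672415, PV = 20.844863
  t = 7.0000: CF_t = 1031.000000, DF = 0.652197, PV = 672.414936
Price P = sum_t PV_t = 1000.000000
Convexity numerator sum_t t*(t + 1/m) * CF_t / (1+y/m)^(m*t + 2):
  t = 0.5000: term = 14.143461
  t = 1.0000: term = 41.154591
  t = 1.5000: term = 79.834318
  t = 2.0000: term = 129.056448
  t = 2.5000: term = 187.763988
  t = 3.0000: term = 254.965648
  t = 3.5000: term = 329.732490
  t = 4.0000: term = 411.194736
  t = 4.5000: term = 498.538719
  t = 5.0000: term = 591.003978
  t = 5.5000: term = 687.880479
  t = 6.0000: term = 788.505972
  t = 6.5000: term = 892.263466
  t = 7.0000: term = 33210.798999
Convexity = (1/P) * sum = 38116.837293 / 1000.000000 = 38.116837

Answer: Convexity = 38.1168


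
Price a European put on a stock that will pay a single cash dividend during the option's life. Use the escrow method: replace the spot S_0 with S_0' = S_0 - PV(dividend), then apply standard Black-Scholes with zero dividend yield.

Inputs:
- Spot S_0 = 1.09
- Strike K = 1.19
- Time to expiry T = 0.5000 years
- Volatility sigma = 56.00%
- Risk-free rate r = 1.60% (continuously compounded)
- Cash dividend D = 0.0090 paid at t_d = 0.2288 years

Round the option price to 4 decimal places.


PV(D) = D * exp(-r * t_d) = 0.0090 * 0.99634589 = 0.00896711
S_0' = S_0 - PV(D) = 1.0900 - 0.00896711 = 1.08103289
d1 = (ln(S_0'/K) + (r + sigma^2/2)*T) / (sigma*sqrt(T)) = -0.02433545
d2 = d1 - sigma*sqrt(T) = -0.42031525
exp(-rT) = 0.99203191
N(-d1) = 0.50970748; N(-d2) = 0.66287241
P = K * exp(-rT) * N(-d2) - S_0' * N(-d1) = 1.1900 * 0.99203191 * 0.66287241 - 1.08103289 * 0.50970748 = 0.2315

Answer: Price = 0.2315


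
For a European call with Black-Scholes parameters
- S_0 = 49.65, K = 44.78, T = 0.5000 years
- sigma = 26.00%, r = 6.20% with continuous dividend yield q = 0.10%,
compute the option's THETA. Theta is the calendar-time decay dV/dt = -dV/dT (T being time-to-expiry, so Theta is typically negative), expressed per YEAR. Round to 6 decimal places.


Answer: Theta = -4.547442

Derivation:
d1 = 0.8193560627; d2 = 0.6355082996
phi(d1) = 0.2851868464; exp(-qT) = 0.9995001250; exp(-rT) = 0.9694755731
Theta = -S*exp(-qT)*phi(d1)*sigma/(2*sqrt(T)) - r*K*exp(-rT)*N(d2) + q*S*exp(-qT)*N(d1)
N(d1) = 0.7937083524; N(d2) = 0.7374515223; sqrt(T) = 0.7071067812
Term 1 = -49.6500 * 0.9995001250 * 0.2851868464 * 0.2600 / (2 * 0.7071067812) = -2.6018960783
Term 2 = -0.0620 * 44.7800 * 0.9694755731 * 0.7374515223 = -1.9849342534
Term 3 = 0.0010 * 49.6500 * 0.9995001250 * 0.7937083524 = 0.0393879208
Theta = -2.6018960783 + (-1.9849342534) + (0.0393879208) = -4.547442


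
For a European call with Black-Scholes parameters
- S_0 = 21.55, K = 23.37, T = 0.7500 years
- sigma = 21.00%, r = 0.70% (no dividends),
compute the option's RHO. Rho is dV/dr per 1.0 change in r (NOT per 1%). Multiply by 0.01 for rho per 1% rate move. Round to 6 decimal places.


d1 = -0.3260095282; d2 = -0.5078748630
phi(d1) = 0.3782955012; exp(-qT) = 1.0000000000; exp(-rT) = 0.9947637572
N(d2) = 0.3057705521
Rho = K*T*exp(-rT)*N(d2) = 23.3700 * 0.7500 * 0.9947637572 * 0.3057705521 = 5.331330

Answer: Rho = 5.331330


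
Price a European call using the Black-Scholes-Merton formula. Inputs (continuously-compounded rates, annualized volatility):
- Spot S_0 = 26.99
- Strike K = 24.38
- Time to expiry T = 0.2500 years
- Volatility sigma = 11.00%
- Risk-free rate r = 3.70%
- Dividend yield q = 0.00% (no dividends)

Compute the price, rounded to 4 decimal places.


d1 = (ln(S/K) + (r - q + 0.5*sigma^2) * T) / (sigma * sqrt(T)) = 2.04483278
d2 = d1 - sigma * sqrt(T) = 1.98983278
exp(-rT) = 0.99079265; exp(-qT) = 1.00000000
C = S_0 * exp(-qT) * N(d1) - K * exp(-rT) * N(d2)
N(d1) = 0.97956433; N(d2) = 0.97669532
C = 26.9900 * 1.00000000 * 0.97956433 - 24.3800 * 0.99079265 * 0.97669532 = 2.8459

Answer: Price = 2.8459


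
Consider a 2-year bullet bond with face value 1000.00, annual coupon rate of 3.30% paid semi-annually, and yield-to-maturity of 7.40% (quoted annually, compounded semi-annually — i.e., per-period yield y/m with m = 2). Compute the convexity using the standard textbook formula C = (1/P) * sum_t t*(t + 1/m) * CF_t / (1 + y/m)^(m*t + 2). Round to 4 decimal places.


Answer: Convexity = 4.4939

Derivation:
Coupon per period c = face * coupon_rate / m = 16.500000
Periods per year m = 2; per-period yield y/m = 0.037000
Number of cashflows N = 4
Cashflows (t years, CF_t, discount factor 1/(1+y/m)^(m*t), PV):
  t = 0.5000: CF_t = 16.500000, DF = 0.964320, PV = 15.911283
  t = 1.0000: CF_t = 16.500000, DF = 0.929913, PV = 15.343570
  t = 1.5000: CF_t = 16.500000, DF = 0.896734, PV = 14.796114
  t = 2.0000: CF_t = 1016.500000, DF = 0.864739, PV = 879.007048
Price P = sum_t PV_t = 925.058015
Convexity numerator sum_t t*(t + 1/m) * CF_t / (1+y/m)^(m*t + 2):
  t = 0.5000: term = 7.398057
  t = 1.0000: term = 21.402287
  t = 1.5000: term = 41.277313
  t = 2.0000: term = 4087.001988
Convexity = (1/P) * sum = 4157.079645 / 925.058015 = 4.493858


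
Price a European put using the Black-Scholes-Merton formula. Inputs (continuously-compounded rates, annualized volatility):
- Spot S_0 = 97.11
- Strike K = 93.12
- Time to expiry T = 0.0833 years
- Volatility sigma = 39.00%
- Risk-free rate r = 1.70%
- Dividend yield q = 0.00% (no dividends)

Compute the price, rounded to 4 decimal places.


Answer: Price = 2.5175

Derivation:
d1 = (ln(S/K) + (r - q + 0.5*sigma^2) * T) / (sigma * sqrt(T)) = 0.44159641
d2 = d1 - sigma * sqrt(T) = 0.32903562
exp(-rT) = 0.99858490; exp(-qT) = 1.00000000
P = K * exp(-rT) * N(-d2) - S_0 * exp(-qT) * N(-d1)
N(-d1) = 0.32939064; N(-d2) = 0.37106438
P = 93.1200 * 0.99858490 * 0.37106438 - 97.1100 * 1.00000000 * 0.32939064 = 2.5175


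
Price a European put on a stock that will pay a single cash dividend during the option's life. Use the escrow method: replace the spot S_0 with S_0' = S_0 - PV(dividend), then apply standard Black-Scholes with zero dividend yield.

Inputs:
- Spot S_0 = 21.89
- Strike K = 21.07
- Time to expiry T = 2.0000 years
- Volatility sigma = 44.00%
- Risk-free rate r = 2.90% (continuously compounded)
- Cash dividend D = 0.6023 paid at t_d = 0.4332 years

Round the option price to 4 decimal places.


PV(D) = D * exp(-r * t_d) = 0.6023 * 0.98751578 = 0.59478076
S_0' = S_0 - PV(D) = 21.8900 - 0.59478076 = 21.29521924
d1 = (ln(S_0'/K) + (r + sigma^2/2)*T) / (sigma*sqrt(T)) = 0.42142338
d2 = d1 - sigma*sqrt(T) = -0.20083059
exp(-rT) = 0.94364995
N(-d1) = 0.33672297; N(-d2) = 0.57958448
P = K * exp(-rT) * N(-d2) - S_0' * N(-d1) = 21.0700 * 0.94364995 * 0.57958448 - 21.29521924 * 0.33672297 = 4.3531

Answer: Price = 4.3531


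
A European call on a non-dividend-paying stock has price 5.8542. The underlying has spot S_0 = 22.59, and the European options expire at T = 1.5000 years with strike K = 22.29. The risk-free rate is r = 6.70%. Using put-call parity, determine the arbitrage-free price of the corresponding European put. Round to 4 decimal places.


Answer: Put price = 3.4229

Derivation:
Put-call parity: C - P = S_0 * exp(-qT) - K * exp(-rT).
S_0 * exp(-qT) = 22.5900 * 1.00000000 = 22.59000000
K * exp(-rT) = 22.2900 * 0.90438511 = 20.15874416
P = C - S*exp(-qT) + K*exp(-rT)
P = 5.8542 - 22.59000000 + 20.15874416 = 3.4229


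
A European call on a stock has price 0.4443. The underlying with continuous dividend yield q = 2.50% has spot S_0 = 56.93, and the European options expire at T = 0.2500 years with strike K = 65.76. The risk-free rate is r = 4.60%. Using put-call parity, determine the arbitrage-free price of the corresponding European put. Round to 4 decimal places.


Answer: Put price = 8.8771

Derivation:
Put-call parity: C - P = S_0 * exp(-qT) - K * exp(-rT).
S_0 * exp(-qT) = 56.9300 * 0.99376949 = 56.57529710
K * exp(-rT) = 65.7600 * 0.98856587 = 65.00809176
P = C - S*exp(-qT) + K*exp(-rT)
P = 0.4443 - 56.57529710 + 65.00809176 = 8.8771


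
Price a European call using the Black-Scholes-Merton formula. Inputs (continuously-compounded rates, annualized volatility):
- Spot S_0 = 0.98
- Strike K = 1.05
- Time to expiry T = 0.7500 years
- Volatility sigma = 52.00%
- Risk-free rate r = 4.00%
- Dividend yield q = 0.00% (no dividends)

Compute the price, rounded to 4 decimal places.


Answer: Price = 0.1592

Derivation:
d1 = (ln(S/K) + (r - q + 0.5*sigma^2) * T) / (sigma * sqrt(T)) = 0.13857989
d2 = d1 - sigma * sqrt(T) = -0.31175332
exp(-rT) = 0.97044553; exp(-qT) = 1.00000000
C = S_0 * exp(-qT) * N(d1) - K * exp(-rT) * N(d2)
N(d1) = 0.55510893; N(d2) = 0.37761400
C = 0.9800 * 1.00000000 * 0.55510893 - 1.0500 * 0.97044553 * 0.37761400 = 0.1592


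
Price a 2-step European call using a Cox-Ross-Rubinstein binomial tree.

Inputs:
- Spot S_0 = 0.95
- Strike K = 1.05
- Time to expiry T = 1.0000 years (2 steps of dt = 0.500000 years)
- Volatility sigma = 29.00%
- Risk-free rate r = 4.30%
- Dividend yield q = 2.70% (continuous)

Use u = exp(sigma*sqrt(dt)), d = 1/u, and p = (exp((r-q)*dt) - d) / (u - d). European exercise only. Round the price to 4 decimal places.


Answer: Price = V(0,0) = 0.0802

Derivation:
dt = T/N = 0.500000
u = exp(sigma*sqrt(dt)) = 1.227600; d = 1/u = 0.814598
p = (exp((r-q)*dt) - d) / (u - d) = 0.468362
Discount per step: exp(-r*dt) = 0.978729
Stock lattice S(k, i) with i counting down-moves:
  k=0: S(0,0) = 0.9500
  k=1: S(1,0) = 1.1662; S(1,1) = 0.7739
  k=2: S(2,0) = 1.4317; S(2,1) = 0.9500; S(2,2) = 0.6304
Terminal payoffs V(N, i) = max(S_T - K, 0):
  V(2,0) = 0.381651; V(2,1) = 0.000000; V(2,2) = 0.000000
Backward induction: V(k, i) = exp(-r*dt) * [p * V(k+1, i) + (1-p) * V(k+1, i+1)].
  V(1,0) = exp(-r*dt) * [p*0.381651 + (1-p)*0.000000] = 0.174949
  V(1,1) = exp(-r*dt) * [p*0.000000 + (1-p)*0.000000] = 0.000000
  V(0,0) = exp(-r*dt) * [p*0.174949 + (1-p)*0.000000] = 0.080196


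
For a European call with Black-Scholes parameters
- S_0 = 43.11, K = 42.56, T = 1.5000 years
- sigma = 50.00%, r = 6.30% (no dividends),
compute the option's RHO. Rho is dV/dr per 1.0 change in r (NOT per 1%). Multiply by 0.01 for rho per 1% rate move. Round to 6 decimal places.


d1 = 0.4814719385; d2 = -0.1309004972
phi(d1) = 0.3552810378; exp(-qT) = 1.0000000000; exp(-rT) = 0.9098277346
N(d2) = 0.4479270107
Rho = K*T*exp(-rT)*N(d2) = 42.5600 * 1.5000 * 0.9098277346 * 0.4479270107 = 26.017125

Answer: Rho = 26.017125


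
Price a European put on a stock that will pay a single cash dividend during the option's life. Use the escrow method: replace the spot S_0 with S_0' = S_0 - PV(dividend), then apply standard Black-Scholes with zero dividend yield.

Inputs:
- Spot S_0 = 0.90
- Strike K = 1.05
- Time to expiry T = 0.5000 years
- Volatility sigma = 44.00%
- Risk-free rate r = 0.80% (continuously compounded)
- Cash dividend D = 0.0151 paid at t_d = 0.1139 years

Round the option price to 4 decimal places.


PV(D) = D * exp(-r * t_d) = 0.0151 * 0.99908922 = 0.01508625
S_0' = S_0 - PV(D) = 0.9000 - 0.01508625 = 0.88491375
d1 = (ln(S_0'/K) + (r + sigma^2/2)*T) / (sigma*sqrt(T)) = -0.38137244
d2 = d1 - sigma*sqrt(T) = -0.69249942
exp(-rT) = 0.99600799
N(-d1) = 0.64853655; N(-d2) = 0.75568813
P = K * exp(-rT) * N(-d2) - S_0' * N(-d1) = 1.0500 * 0.99600799 * 0.75568813 - 0.88491375 * 0.64853655 = 0.2164

Answer: Price = 0.2164


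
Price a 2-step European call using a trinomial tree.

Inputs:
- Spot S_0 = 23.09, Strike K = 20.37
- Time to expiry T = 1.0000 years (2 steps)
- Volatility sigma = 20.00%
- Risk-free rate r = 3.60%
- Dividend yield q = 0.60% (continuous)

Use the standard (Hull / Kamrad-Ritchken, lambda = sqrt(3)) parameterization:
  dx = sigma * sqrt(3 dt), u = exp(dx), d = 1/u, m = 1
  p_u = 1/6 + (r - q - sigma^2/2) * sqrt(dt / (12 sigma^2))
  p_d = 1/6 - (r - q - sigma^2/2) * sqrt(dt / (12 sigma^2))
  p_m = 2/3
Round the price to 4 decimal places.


Answer: Price = V(0,0) = 3.9107

Derivation:
dt = T/N = 0.500000; dx = sigma*sqrt(3*dt) = 0.244949
u = exp(dx) = 1.277556; d = 1/u = 0.782744
p_u = 0.176873, p_m = 0.666667, p_d = 0.156460
Discount per step: exp(-r*dt) = 0.982161
Stock lattice S(k, j) with j the centered position index:
  k=0: S(0,+0) = 23.0900
  k=1: S(1,-1) = 18.0736; S(1,+0) = 23.0900; S(1,+1) = 29.4988
  k=2: S(2,-2) = 14.1470; S(2,-1) = 18.0736; S(2,+0) = 23.0900; S(2,+1) = 29.4988; S(2,+2) = 37.6863
Terminal payoffs V(N, j) = max(S_T - K, 0):
  V(2,-2) = 0.000000; V(2,-1) = 0.000000; V(2,+0) = 2.720000; V(2,+1) = 9.128771; V(2,+2) = 17.316335
Backward induction: V(k, j) = exp(-r*dt) * [p_u * V(k+1, j+1) + p_m * V(k+1, j) + p_d * V(k+1, j-1)]
  V(1,-1) = exp(-r*dt) * [p_u*2.720000 + p_m*0.000000 + p_d*0.000000] = 0.472512
  V(1,+0) = exp(-r*dt) * [p_u*9.128771 + p_m*2.720000 + p_d*0.000000] = 3.366814
  V(1,+1) = exp(-r*dt) * [p_u*17.316335 + p_m*9.128771 + p_d*2.720000] = 9.403416
  V(0,+0) = exp(-r*dt) * [p_u*9.403416 + p_m*3.366814 + p_d*0.472512] = 3.910652


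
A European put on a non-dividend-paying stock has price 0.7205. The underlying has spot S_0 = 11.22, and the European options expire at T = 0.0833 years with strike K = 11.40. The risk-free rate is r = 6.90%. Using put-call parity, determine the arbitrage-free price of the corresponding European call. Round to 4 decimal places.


Put-call parity: C - P = S_0 * exp(-qT) - K * exp(-rT).
S_0 * exp(-qT) = 11.2200 * 1.00000000 = 11.22000000
K * exp(-rT) = 11.4000 * 0.99426879 = 11.33466417
C = P + S*exp(-qT) - K*exp(-rT)
C = 0.7205 + 11.22000000 - 11.33466417 = 0.6058

Answer: Call price = 0.6058


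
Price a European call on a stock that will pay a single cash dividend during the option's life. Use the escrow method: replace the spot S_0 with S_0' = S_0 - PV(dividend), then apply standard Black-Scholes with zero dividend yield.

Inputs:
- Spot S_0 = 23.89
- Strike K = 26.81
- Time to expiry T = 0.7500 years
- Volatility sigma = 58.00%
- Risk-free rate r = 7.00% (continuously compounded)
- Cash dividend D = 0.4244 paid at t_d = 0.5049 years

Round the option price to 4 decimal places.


Answer: Price = 3.9313

Derivation:
PV(D) = D * exp(-r * t_d) = 0.4244 * 0.96527427 = 0.40966240
S_0' = S_0 - PV(D) = 23.8900 - 0.40966240 = 23.48033760
d1 = (ln(S_0'/K) + (r + sigma^2/2)*T) / (sigma*sqrt(T)) = 0.09165619
d2 = d1 - sigma*sqrt(T) = -0.41063855
exp(-rT) = 0.94885432
N(d1) = 0.53651440; N(d2) = 0.34066880
C = S_0' * N(d1) - K * exp(-rT) * N(d2) = 23.48033760 * 0.53651440 - 26.8100 * 0.94885432 * 0.34066880 = 3.9313


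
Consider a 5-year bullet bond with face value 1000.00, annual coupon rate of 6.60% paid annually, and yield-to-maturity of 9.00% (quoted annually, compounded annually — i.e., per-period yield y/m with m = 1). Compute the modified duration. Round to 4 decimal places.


Coupon per period c = face * coupon_rate / m = 66.000000
Periods per year m = 1; per-period yield y/m = 0.090000
Number of cashflows N = 5
Cashflows (t years, CF_t, discount factor 1/(1+y/m)^(m*t), PV):
  t = 1.0000: CF_t = 66.000000, DF = 0.917431, PV = 60.550459
  t = 2.0000: CF_t = 66.000000, DF = 0.841680, PV = 55.550880
  t = 3.0000: CF_t = 66.000000, DF = 0.772183, PV = 50.964110
  t = 4.0000: CF_t = 66.000000, DF = 0.708425, PV = 46.756064
  t = 5.0000: CF_t = 1066.000000, DF = 0.649931, PV = 692.826858
Price P = sum_t PV_t = 906.648370
First compute Macaulay numerator sum_t t * PV_t:
  t * PV_t at t = 1.0000: 60.550459
  t * PV_t at t = 2.0000: 111.101759
  t * PV_t at t = 3.0000: 152.892329
  t * PV_t at t = 4.0000: 187.024256
  t * PV_t at t = 5.0000: 3464.134289
Macaulay duration D = 3975.703092 / 906.648370 = 4.385055
Modified duration = D / (1 + y/m) = 4.385055 / (1 + 0.090000) = 4.022986

Answer: Modified duration = 4.0230


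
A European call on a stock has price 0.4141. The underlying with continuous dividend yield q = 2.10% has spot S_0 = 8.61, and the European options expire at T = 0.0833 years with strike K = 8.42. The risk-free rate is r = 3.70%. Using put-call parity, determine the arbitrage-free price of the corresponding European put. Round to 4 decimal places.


Answer: Put price = 0.2132

Derivation:
Put-call parity: C - P = S_0 * exp(-qT) - K * exp(-rT).
S_0 * exp(-qT) = 8.6100 * 0.99825223 = 8.59495169
K * exp(-rT) = 8.4200 * 0.99692264 = 8.39408867
P = C - S*exp(-qT) + K*exp(-rT)
P = 0.4141 - 8.59495169 + 8.39408867 = 0.2132


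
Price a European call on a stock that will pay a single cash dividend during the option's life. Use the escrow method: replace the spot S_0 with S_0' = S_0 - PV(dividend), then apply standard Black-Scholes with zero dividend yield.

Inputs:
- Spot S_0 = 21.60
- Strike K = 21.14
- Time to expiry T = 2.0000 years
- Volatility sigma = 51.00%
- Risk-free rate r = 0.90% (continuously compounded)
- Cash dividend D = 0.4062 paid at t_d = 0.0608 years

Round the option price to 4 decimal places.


Answer: Price = 6.1258

Derivation:
PV(D) = D * exp(-r * t_d) = 0.4062 * 0.99945295 = 0.40597779
S_0' = S_0 - PV(D) = 21.6000 - 0.40597779 = 21.19402221
d1 = (ln(S_0'/K) + (r + sigma^2/2)*T) / (sigma*sqrt(T)) = 0.38911974
d2 = d1 - sigma*sqrt(T) = -0.33212918
exp(-rT) = 0.98216103
N(d1) = 0.65140621; N(d2) = 0.36989586
C = S_0' * N(d1) - K * exp(-rT) * N(d2) = 21.19402221 * 0.65140621 - 21.1400 * 0.98216103 * 0.36989586 = 6.1258


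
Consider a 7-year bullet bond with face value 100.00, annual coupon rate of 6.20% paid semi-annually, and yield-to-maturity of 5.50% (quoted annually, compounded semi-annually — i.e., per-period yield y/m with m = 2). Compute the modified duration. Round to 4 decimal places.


Answer: Modified duration = 5.6562

Derivation:
Coupon per period c = face * coupon_rate / m = 3.100000
Periods per year m = 2; per-period yield y/m = 0.027500
Number of cashflows N = 14
Cashflows (t years, CF_t, discount factor 1/(1+y/m)^(m*t), PV):
  t = 0.5000: CF_t = 3.100000, DF = 0.973236, PV = 3.017032
  t = 1.0000: CF_t = 3.100000, DF = 0.947188, PV = 2.936284
  t = 1.5000: CF_t = 3.100000, DF = 0.921838, PV = 2.857697
  t = 2.0000: CF_t = 3.100000, DF = 0.897166, PV = 2.781214
  t = 2.5000: CF_t = 3.100000, DF = 0.873154, PV = 2.706777
  t = 3.0000: CF_t = 3.100000, DF = 0.849785, PV = 2.634333
  t = 3.5000: CF_t = 3.100000, DF = 0.827041, PV = 2.563828
  t = 4.0000: CF_t = 3.100000, DF = 0.804906, PV = 2.495210
  t = 4.5000: CF_t = 3.100000, DF = 0.783364, PV = 2.428428
  t = 5.0000: CF_t = 3.100000, DF = 0.762398, PV = 2.363434
  t = 5.5000: CF_t = 3.100000, DF = 0.741993, PV = 2.300179
  t = 6.0000: CF_t = 3.100000, DF = 0.722134, PV = 2.238617
  t = 6.5000: CF_t = 3.100000, DF = 0.702807, PV = 2.178702
  t = 7.0000: CF_t = 103.100000, DF = 0.683997, PV = 70.520119
Price P = sum_t PV_t = 104.021853
First compute Macaulay numerator sum_t t * PV_t:
  t * PV_t at t = 0.5000: 1.508516
  t * PV_t at t = 1.0000: 2.936284
  t * PV_t at t = 1.5000: 4.286546
  t * PV_t at t = 2.0000: 5.562428
  t * PV_t at t = 2.5000: 6.766943
  t * PV_t at t = 3.0000: 7.903000
  t * PV_t at t = 3.5000: 8.973398
  t * PV_t at t = 4.0000: 9.980839
  t * PV_t at t = 4.5000: 10.927926
  t * PV_t at t = 5.0000: 11.817168
  t * PV_t at t = 5.5000: 12.650982
  t * PV_t at t = 6.0000: 13.431700
  t * PV_t at t = 6.5000: 14.161565
  t * PV_t at t = 7.0000: 493.640834
Macaulay duration D = 604.548127 / 104.021853 = 5.811742
Modified duration = D / (1 + y/m) = 5.811742 / (1 + 0.027500) = 5.656196


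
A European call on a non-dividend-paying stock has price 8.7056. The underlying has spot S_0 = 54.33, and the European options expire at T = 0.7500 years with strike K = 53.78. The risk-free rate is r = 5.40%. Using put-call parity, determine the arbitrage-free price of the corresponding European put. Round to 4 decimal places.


Put-call parity: C - P = S_0 * exp(-qT) - K * exp(-rT).
S_0 * exp(-qT) = 54.3300 * 1.00000000 = 54.33000000
K * exp(-rT) = 53.7800 * 0.96030916 = 51.64542687
P = C - S*exp(-qT) + K*exp(-rT)
P = 8.7056 - 54.33000000 + 51.64542687 = 6.0210

Answer: Put price = 6.0210


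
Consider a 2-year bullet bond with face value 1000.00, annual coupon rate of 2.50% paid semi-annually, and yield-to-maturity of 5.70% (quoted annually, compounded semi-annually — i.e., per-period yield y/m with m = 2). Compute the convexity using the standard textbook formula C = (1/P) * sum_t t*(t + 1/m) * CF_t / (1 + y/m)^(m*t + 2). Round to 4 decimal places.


Coupon per period c = face * coupon_rate / m = 12.500000
Periods per year m = 2; per-period yield y/m = 0.028500
Number of cashflows N = 4
Cashflows (t years, CF_t, discount factor 1/(1+y/m)^(m*t), PV):
  t = 0.5000: CF_t = 12.500000, DF = 0.972290, PV = 12.153622
  t = 1.0000: CF_t = 12.500000, DF = 0.945347, PV = 11.816842
  t = 1.5000: CF_t = 12.500000, DF = 0.919152, PV = 11.489394
  t = 2.0000: CF_t = 1012.500000, DF = 0.893682, PV = 904.852619
Price P = sum_t PV_t = 940.312477
Convexity numerator sum_t t*(t + 1/m) * CF_t / (1+y/m)^(m*t + 2):
  t = 0.5000: term = 5.744697
  t = 1.0000: term = 16.756530
  t = 1.5000: term = 32.584404
  t = 2.0000: term = 4277.000096
Convexity = (1/P) * sum = 4332.085728 / 940.312477 = 4.607070

Answer: Convexity = 4.6071


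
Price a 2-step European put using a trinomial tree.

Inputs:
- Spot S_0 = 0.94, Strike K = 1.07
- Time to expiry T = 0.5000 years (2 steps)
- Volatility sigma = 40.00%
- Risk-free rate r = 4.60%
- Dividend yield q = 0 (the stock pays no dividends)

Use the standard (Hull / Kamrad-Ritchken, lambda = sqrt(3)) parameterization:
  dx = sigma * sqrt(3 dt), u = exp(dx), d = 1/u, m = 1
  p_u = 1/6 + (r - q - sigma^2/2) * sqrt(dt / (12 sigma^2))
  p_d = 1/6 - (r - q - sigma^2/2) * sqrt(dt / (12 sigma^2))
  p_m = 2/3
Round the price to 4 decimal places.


Answer: Price = V(0,0) = 0.1767

Derivation:
dt = T/N = 0.250000; dx = sigma*sqrt(3*dt) = 0.346410
u = exp(dx) = 1.413982; d = 1/u = 0.707222
p_u = 0.154398, p_m = 0.666667, p_d = 0.178935
Discount per step: exp(-r*dt) = 0.988566
Stock lattice S(k, j) with j the centered position index:
  k=0: S(0,+0) = 0.9400
  k=1: S(1,-1) = 0.6648; S(1,+0) = 0.9400; S(1,+1) = 1.3291
  k=2: S(2,-2) = 0.4702; S(2,-1) = 0.6648; S(2,+0) = 0.9400; S(2,+1) = 1.3291; S(2,+2) = 1.8794
Terminal payoffs V(N, j) = max(K - S_T, 0):
  V(2,-2) = 0.599846; V(2,-1) = 0.405211; V(2,+0) = 0.130000; V(2,+1) = 0.000000; V(2,+2) = 0.000000
Backward induction: V(k, j) = exp(-r*dt) * [p_u * V(k+1, j+1) + p_m * V(k+1, j) + p_d * V(k+1, j-1)]
  V(1,-1) = exp(-r*dt) * [p_u*0.130000 + p_m*0.405211 + p_d*0.599846] = 0.393001
  V(1,+0) = exp(-r*dt) * [p_u*0.000000 + p_m*0.130000 + p_d*0.405211] = 0.157353
  V(1,+1) = exp(-r*dt) * [p_u*0.000000 + p_m*0.000000 + p_d*0.130000] = 0.022996
  V(0,+0) = exp(-r*dt) * [p_u*0.022996 + p_m*0.157353 + p_d*0.393001] = 0.176730


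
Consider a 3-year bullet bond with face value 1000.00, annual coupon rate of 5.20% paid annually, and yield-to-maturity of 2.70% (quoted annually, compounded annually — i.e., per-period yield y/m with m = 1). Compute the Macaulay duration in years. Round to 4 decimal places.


Coupon per period c = face * coupon_rate / m = 52.000000
Periods per year m = 1; per-period yield y/m = 0.027000
Number of cashflows N = 3
Cashflows (t years, CF_t, discount factor 1/(1+y/m)^(m*t), PV):
  t = 1.0000: CF_t = 52.000000, DF = 0.973710, PV = 50.632911
  t = 2.0000: CF_t = 52.000000, DF = 0.948111, PV = 49.301764
  t = 3.0000: CF_t = 1052.000000, DF = 0.923185, PV = 971.190463
Price P = sum_t PV_t = 1071.125138
Macaulay numerator sum_t t * PV_t:
  t * PV_t at t = 1.0000: 50.632911
  t * PV_t at t = 2.0000: 98.603528
  t * PV_t at t = 3.0000: 2913.571389
Macaulay duration D = (sum_t t * PV_t) / P = 3062.807828 / 1071.125138 = 2.859430

Answer: Macaulay duration = 2.8594 years


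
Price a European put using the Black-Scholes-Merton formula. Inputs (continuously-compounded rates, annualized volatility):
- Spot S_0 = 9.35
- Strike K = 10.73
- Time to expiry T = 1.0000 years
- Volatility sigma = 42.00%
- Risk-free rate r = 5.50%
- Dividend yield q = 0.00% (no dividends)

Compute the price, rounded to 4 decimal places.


d1 = (ln(S/K) + (r - q + 0.5*sigma^2) * T) / (sigma * sqrt(T)) = 0.01317330
d2 = d1 - sigma * sqrt(T) = -0.40682670
exp(-rT) = 0.94648515; exp(-qT) = 1.00000000
P = K * exp(-rT) * N(-d2) - S_0 * exp(-qT) * N(-d1)
N(-d1) = 0.49474477; N(-d2) = 0.65793236
P = 10.7300 * 0.94648515 * 0.65793236 - 9.3500 * 1.00000000 * 0.49474477 = 2.0560

Answer: Price = 2.0560


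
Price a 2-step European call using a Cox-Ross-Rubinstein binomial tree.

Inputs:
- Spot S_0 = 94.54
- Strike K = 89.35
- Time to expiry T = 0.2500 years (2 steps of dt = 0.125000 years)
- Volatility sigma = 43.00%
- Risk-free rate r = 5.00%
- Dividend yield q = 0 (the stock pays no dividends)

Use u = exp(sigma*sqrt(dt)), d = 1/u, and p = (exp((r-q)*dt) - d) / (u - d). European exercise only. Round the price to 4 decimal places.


Answer: Price = V(0,0) = 11.4807

Derivation:
dt = T/N = 0.125000
u = exp(sigma*sqrt(dt)) = 1.164193; d = 1/u = 0.858964
p = (exp((r-q)*dt) - d) / (u - d) = 0.482607
Discount per step: exp(-r*dt) = 0.993769
Stock lattice S(k, i) with i counting down-moves:
  k=0: S(0,0) = 94.5400
  k=1: S(1,0) = 110.0628; S(1,1) = 81.2065
  k=2: S(2,0) = 128.1343; S(2,1) = 94.5400; S(2,2) = 69.7535
Terminal payoffs V(N, i) = max(S_T - K, 0):
  V(2,0) = 38.784301; V(2,1) = 5.190000; V(2,2) = 0.000000
Backward induction: V(k, i) = exp(-r*dt) * [p * V(k+1, i) + (1-p) * V(k+1, i+1)].
  V(1,0) = exp(-r*dt) * [p*38.784301 + (1-p)*5.190000] = 21.269482
  V(1,1) = exp(-r*dt) * [p*5.190000 + (1-p)*0.000000] = 2.489123
  V(0,0) = exp(-r*dt) * [p*21.269482 + (1-p)*2.489123] = 11.480670


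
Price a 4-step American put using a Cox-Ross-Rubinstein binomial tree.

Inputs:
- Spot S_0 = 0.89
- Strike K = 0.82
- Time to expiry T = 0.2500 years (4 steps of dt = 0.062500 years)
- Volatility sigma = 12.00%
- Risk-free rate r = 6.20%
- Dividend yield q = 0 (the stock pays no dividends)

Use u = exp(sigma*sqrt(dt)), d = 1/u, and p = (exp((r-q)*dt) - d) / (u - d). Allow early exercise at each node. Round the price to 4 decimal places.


Answer: Price = V(0,0) = 0.0012

Derivation:
dt = T/N = 0.062500
u = exp(sigma*sqrt(dt)) = 1.030455; d = 1/u = 0.970446
p = (exp((r-q)*dt) - d) / (u - d) = 0.557199
Discount per step: exp(-r*dt) = 0.996132
Stock lattice S(k, i) with i counting down-moves:
  k=0: S(0,0) = 0.8900
  k=1: S(1,0) = 0.9171; S(1,1) = 0.8637
  k=2: S(2,0) = 0.9450; S(2,1) = 0.8900; S(2,2) = 0.8382
  k=3: S(3,0) = 0.9738; S(3,1) = 0.9171; S(3,2) = 0.8637; S(3,3) = 0.8134
  k=4: S(4,0) = 1.0035; S(4,1) = 0.9450; S(4,2) = 0.8900; S(4,3) = 0.8382; S(4,4) = 0.7894
Terminal payoffs V(N, i) = max(K - S_T, 0):
  V(4,0) = 0.000000; V(4,1) = 0.000000; V(4,2) = 0.000000; V(4,3) = 0.000000; V(4,4) = 0.030641
Backward induction: V(k, i) = exp(-r*dt) * [p * V(k+1, i) + (1-p) * V(k+1, i+1)]; then take max(V_cont, immediate exercise) for American.
  V(3,0) = exp(-r*dt) * [p*0.000000 + (1-p)*0.000000] = 0.000000; exercise = 0.000000; V(3,0) = max -> 0.000000
  V(3,1) = exp(-r*dt) * [p*0.000000 + (1-p)*0.000000] = 0.000000; exercise = 0.000000; V(3,1) = max -> 0.000000
  V(3,2) = exp(-r*dt) * [p*0.000000 + (1-p)*0.000000] = 0.000000; exercise = 0.000000; V(3,2) = max -> 0.000000
  V(3,3) = exp(-r*dt) * [p*0.000000 + (1-p)*0.030641] = 0.013515; exercise = 0.006601; V(3,3) = max -> 0.013515
  V(2,0) = exp(-r*dt) * [p*0.000000 + (1-p)*0.000000] = 0.000000; exercise = 0.000000; V(2,0) = max -> 0.000000
  V(2,1) = exp(-r*dt) * [p*0.000000 + (1-p)*0.000000] = 0.000000; exercise = 0.000000; V(2,1) = max -> 0.000000
  V(2,2) = exp(-r*dt) * [p*0.000000 + (1-p)*0.013515] = 0.005961; exercise = 0.000000; V(2,2) = max -> 0.005961
  V(1,0) = exp(-r*dt) * [p*0.000000 + (1-p)*0.000000] = 0.000000; exercise = 0.000000; V(1,0) = max -> 0.000000
  V(1,1) = exp(-r*dt) * [p*0.000000 + (1-p)*0.005961] = 0.002630; exercise = 0.000000; V(1,1) = max -> 0.002630
  V(0,0) = exp(-r*dt) * [p*0.000000 + (1-p)*0.002630] = 0.001160; exercise = 0.000000; V(0,0) = max -> 0.001160


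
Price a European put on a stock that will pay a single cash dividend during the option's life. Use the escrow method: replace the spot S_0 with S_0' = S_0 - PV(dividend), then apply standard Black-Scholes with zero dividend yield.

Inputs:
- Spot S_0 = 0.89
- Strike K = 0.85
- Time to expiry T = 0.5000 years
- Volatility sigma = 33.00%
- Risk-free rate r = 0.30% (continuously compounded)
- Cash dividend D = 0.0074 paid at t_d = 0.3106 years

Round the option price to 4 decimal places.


PV(D) = D * exp(-r * t_d) = 0.0074 * 0.99906863 = 0.00739311
S_0' = S_0 - PV(D) = 0.8900 - 0.00739311 = 0.88260689
d1 = (ln(S_0'/K) + (r + sigma^2/2)*T) / (sigma*sqrt(T)) = 0.28442216
d2 = d1 - sigma*sqrt(T) = 0.05107692
exp(-rT) = 0.99850112
N(-d1) = 0.38804344; N(-d2) = 0.47963211
P = K * exp(-rT) * N(-d2) - S_0' * N(-d1) = 0.8500 * 0.99850112 * 0.47963211 - 0.88260689 * 0.38804344 = 0.0646

Answer: Price = 0.0646


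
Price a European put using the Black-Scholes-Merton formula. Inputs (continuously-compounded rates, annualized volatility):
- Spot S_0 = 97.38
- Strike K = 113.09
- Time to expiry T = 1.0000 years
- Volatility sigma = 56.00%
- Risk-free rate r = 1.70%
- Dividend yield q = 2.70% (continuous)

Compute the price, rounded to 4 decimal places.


d1 = (ln(S/K) + (r - q + 0.5*sigma^2) * T) / (sigma * sqrt(T)) = -0.00493413
d2 = d1 - sigma * sqrt(T) = -0.56493413
exp(-rT) = 0.98314368; exp(-qT) = 0.97336124
P = K * exp(-rT) * N(-d2) - S_0 * exp(-qT) * N(-d1)
N(-d1) = 0.50196842; N(-d2) = 0.71394071
P = 113.0900 * 0.98314368 * 0.71394071 - 97.3800 * 0.97336124 * 0.50196842 = 31.7990

Answer: Price = 31.7990


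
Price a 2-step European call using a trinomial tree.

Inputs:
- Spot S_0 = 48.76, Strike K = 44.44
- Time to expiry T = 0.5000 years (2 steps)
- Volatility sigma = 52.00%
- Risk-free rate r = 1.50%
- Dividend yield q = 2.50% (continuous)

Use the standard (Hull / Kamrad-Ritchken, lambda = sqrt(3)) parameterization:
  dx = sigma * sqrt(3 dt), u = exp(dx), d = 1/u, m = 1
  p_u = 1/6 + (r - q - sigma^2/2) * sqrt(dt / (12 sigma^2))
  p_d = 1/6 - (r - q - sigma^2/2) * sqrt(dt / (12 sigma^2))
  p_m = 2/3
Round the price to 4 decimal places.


Answer: Price = V(0,0) = 8.6882

Derivation:
dt = T/N = 0.250000; dx = sigma*sqrt(3*dt) = 0.450333
u = exp(dx) = 1.568835; d = 1/u = 0.637416
p_u = 0.126363, p_m = 0.666667, p_d = 0.206970
Discount per step: exp(-r*dt) = 0.996257
Stock lattice S(k, j) with j the centered position index:
  k=0: S(0,+0) = 48.7600
  k=1: S(1,-1) = 31.0804; S(1,+0) = 48.7600; S(1,+1) = 76.4964
  k=2: S(2,-2) = 19.8111; S(2,-1) = 31.0804; S(2,+0) = 48.7600; S(2,+1) = 76.4964; S(2,+2) = 120.0102
Terminal payoffs V(N, j) = max(S_T - K, 0):
  V(2,-2) = 0.000000; V(2,-1) = 0.000000; V(2,+0) = 4.320000; V(2,+1) = 32.056387; V(2,+2) = 75.570198
Backward induction: V(k, j) = exp(-r*dt) * [p_u * V(k+1, j+1) + p_m * V(k+1, j) + p_d * V(k+1, j-1)]
  V(1,-1) = exp(-r*dt) * [p_u*4.320000 + p_m*0.000000 + p_d*0.000000] = 0.543846
  V(1,+0) = exp(-r*dt) * [p_u*32.056387 + p_m*4.320000 + p_d*0.000000] = 6.904805
  V(1,+1) = exp(-r*dt) * [p_u*75.570198 + p_m*32.056387 + p_d*4.320000] = 31.695246
  V(0,+0) = exp(-r*dt) * [p_u*31.695246 + p_m*6.904805 + p_d*0.543846] = 8.688233


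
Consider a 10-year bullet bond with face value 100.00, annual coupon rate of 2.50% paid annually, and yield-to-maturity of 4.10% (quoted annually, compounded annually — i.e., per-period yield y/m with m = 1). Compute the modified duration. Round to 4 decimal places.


Coupon per period c = face * coupon_rate / m = 2.500000
Periods per year m = 1; per-period yield y/m = 0.041000
Number of cashflows N = 10
Cashflows (t years, CF_t, discount factor 1/(1+y/m)^(m*t), PV):
  t = 1.0000: CF_t = 2.500000, DF = 0.960615, PV = 2.401537
  t = 2.0000: CF_t = 2.500000, DF = 0.922781, PV = 2.306952
  t = 3.0000: CF_t = 2.500000, DF = 0.886437, PV = 2.216092
  t = 4.0000: CF_t = 2.500000, DF = 0.851524, PV = 2.128811
  t = 5.0000: CF_t = 2.500000, DF = 0.817987, PV = 2.044967
  t = 6.0000: CF_t = 2.500000, DF = 0.785770, PV = 1.964426
  t = 7.0000: CF_t = 2.500000, DF = 0.754823, PV = 1.887056
  t = 8.0000: CF_t = 2.500000, DF = 0.725094, PV = 1.812734
  t = 9.0000: CF_t = 2.500000, DF = 0.696536, PV = 1.741339
  t = 10.0000: CF_t = 102.500000, DF = 0.669103, PV = 68.583015
Price P = sum_t PV_t = 87.086930
First compute Macaulay numerator sum_t t * PV_t:
  t * PV_t at t = 1.0000: 2.401537
  t * PV_t at t = 2.0000: 4.613904
  t * PV_t at t = 3.0000: 6.648277
  t * PV_t at t = 4.0000: 8.515244
  t * PV_t at t = 5.0000: 10.224836
  t * PV_t at t = 6.0000: 11.786555
  t * PV_t at t = 7.0000: 13.209395
  t * PV_t at t = 8.0000: 14.501875
  t * PV_t at t = 9.0000: 15.672055
  t * PV_t at t = 10.0000: 685.830145
Macaulay duration D = 773.403823 / 87.086930 = 8.880825
Modified duration = D / (1 + y/m) = 8.880825 / (1 + 0.041000) = 8.531052

Answer: Modified duration = 8.5311


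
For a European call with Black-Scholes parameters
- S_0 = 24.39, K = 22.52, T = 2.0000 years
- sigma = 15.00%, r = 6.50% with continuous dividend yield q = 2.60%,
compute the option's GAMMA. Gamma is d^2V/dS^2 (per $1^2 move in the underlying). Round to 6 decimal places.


Answer: Gamma = 0.051015

Derivation:
d1 = 0.8497981434; d2 = 0.6376661091
phi(d1) = 0.2780325807; exp(-qT) = 0.9493288668; exp(-rT) = 0.8780954309
Gamma = exp(-qT) * phi(d1) / (S * sigma * sqrt(T)) = 0.9493288668 * 0.2780325807 / (24.3900 * 0.1500 * 1.4142135624) = 0.051015


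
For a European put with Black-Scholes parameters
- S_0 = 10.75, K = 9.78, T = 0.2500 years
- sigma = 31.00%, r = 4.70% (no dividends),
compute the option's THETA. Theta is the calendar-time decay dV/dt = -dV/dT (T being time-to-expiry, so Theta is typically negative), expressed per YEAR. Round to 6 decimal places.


d1 = 0.7634114228; d2 = 0.6084114228
phi(d1) = 0.2980967939; exp(-qT) = 1.0000000000; exp(-rT) = 0.9883187617
Theta = -S*exp(-qT)*phi(d1)*sigma/(2*sqrt(T)) + r*K*exp(-rT)*N(-d2) - q*S*exp(-qT)*N(-d1)
N(-d1) = 0.2226090349; N(-d2) = 0.2714573187; sqrt(T) = 0.5000000000
Term 1 = -10.7500 * 1.0000000000 * 0.2980967939 * 0.3100 / (2 * 0.5000000000) = -0.9934075657
Term 2 = 0.0470 * 9.7800 * 0.9883187617 * 0.2714573187 = 0.1233205087
Term 3 = 0 (no dividend yield, q = 0)
Theta = -0.9934075657 + (0.1233205087) + (0.0000000000) = -0.870087

Answer: Theta = -0.870087


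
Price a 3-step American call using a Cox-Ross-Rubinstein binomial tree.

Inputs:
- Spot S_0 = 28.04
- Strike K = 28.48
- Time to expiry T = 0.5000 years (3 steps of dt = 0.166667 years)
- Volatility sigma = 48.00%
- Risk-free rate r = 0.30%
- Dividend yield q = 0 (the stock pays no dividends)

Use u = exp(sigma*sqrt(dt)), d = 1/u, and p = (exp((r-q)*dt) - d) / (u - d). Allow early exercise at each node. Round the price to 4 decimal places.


Answer: Price = V(0,0) = 3.9244

Derivation:
dt = T/N = 0.166667
u = exp(sigma*sqrt(dt)) = 1.216477; d = 1/u = 0.822046
p = (exp((r-q)*dt) - d) / (u - d) = 0.452434
Discount per step: exp(-r*dt) = 0.999500
Stock lattice S(k, i) with i counting down-moves:
  k=0: S(0,0) = 28.0400
  k=1: S(1,0) = 34.1100; S(1,1) = 23.0502
  k=2: S(2,0) = 41.4941; S(2,1) = 28.0400; S(2,2) = 18.9483
  k=3: S(3,0) = 50.4766; S(3,1) = 34.1100; S(3,2) = 23.0502; S(3,3) = 15.5764
Terminal payoffs V(N, i) = max(S_T - K, 0):
  V(3,0) = 21.996587; V(3,1) = 5.630022; V(3,2) = 0.000000; V(3,3) = 0.000000
Backward induction: V(k, i) = exp(-r*dt) * [p * V(k+1, i) + (1-p) * V(k+1, i+1)]; then take max(V_cont, immediate exercise) for American.
  V(2,0) = exp(-r*dt) * [p*21.996587 + (1-p)*5.630022] = 13.028302; exercise = 13.014066; V(2,0) = max -> 13.028302
  V(2,1) = exp(-r*dt) * [p*5.630022 + (1-p)*0.000000] = 2.545942; exercise = 0.000000; V(2,1) = max -> 2.545942
  V(2,2) = exp(-r*dt) * [p*0.000000 + (1-p)*0.000000] = 0.000000; exercise = 0.000000; V(2,2) = max -> 0.000000
  V(1,0) = exp(-r*dt) * [p*13.028302 + (1-p)*2.545942] = 7.284878; exercise = 5.630022; V(1,0) = max -> 7.284878
  V(1,1) = exp(-r*dt) * [p*2.545942 + (1-p)*0.000000] = 1.151296; exercise = 0.000000; V(1,1) = max -> 1.151296
  V(0,0) = exp(-r*dt) * [p*7.284878 + (1-p)*1.151296] = 3.924376; exercise = 0.000000; V(0,0) = max -> 3.924376


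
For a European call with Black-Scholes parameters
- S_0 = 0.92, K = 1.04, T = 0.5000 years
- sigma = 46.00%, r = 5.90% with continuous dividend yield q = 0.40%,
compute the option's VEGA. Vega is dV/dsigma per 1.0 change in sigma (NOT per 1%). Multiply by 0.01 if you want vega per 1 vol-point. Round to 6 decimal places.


Answer: Vega = 0.256838

Derivation:
d1 = -0.1297458614; d2 = -0.4550149808
phi(d1) = 0.3955984776; exp(-qT) = 0.9980019987; exp(-rT) = 0.9709308776
Vega = S * exp(-qT) * phi(d1) * sqrt(T) = 0.9200 * 0.9980019987 * 0.3955984776 * 0.7071067812 = 0.256838


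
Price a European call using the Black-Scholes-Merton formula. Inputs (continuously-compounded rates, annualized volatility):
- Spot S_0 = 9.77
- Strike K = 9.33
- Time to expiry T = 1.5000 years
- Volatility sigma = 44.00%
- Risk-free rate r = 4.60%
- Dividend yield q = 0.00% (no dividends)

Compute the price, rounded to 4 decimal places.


d1 = (ln(S/K) + (r - q + 0.5*sigma^2) * T) / (sigma * sqrt(T)) = 0.48299753
d2 = d1 - sigma * sqrt(T) = -0.05589021
exp(-rT) = 0.93332668; exp(-qT) = 1.00000000
C = S_0 * exp(-qT) * N(d1) - K * exp(-rT) * N(d2)
N(d1) = 0.68545126; N(d2) = 0.47771464
C = 9.7700 * 1.00000000 * 0.68545126 - 9.3300 * 0.93332668 * 0.47771464 = 2.5369

Answer: Price = 2.5369
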